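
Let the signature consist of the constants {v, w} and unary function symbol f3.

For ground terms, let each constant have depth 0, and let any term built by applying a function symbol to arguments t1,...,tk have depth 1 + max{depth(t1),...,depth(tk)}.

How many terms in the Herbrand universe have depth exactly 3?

2

Let N_k = |{terms of depth ≤ k}|. Then N_0 = 2 and N_k = 2 + N_{k-1} for k ≥ 1 (one summand per function symbol, arity giving the exponent).
N_0 = 2
N_1 = 2 + 2 = 4
N_2 = 2 + 4 = 6
N_3 = 2 + 6 = 8
Terms of depth exactly 3: N_3 − N_2 = 8 − 6 = 2.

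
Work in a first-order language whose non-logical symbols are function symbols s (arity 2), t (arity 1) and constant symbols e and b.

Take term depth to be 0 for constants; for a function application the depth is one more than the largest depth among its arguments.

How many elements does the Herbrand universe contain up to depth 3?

If N_k denotes the number of depth-≤k ground terms, the 2 constants give N_0 = 2, and each function symbol of arity r contributes N_{k-1}^r new terms at level k: N_k = 2 + N_{k-1}^2 + N_{k-1}.
N_0 = 2
N_1 = 2 + 2^2 + 2 = 8
N_2 = 2 + 8^2 + 8 = 74
N_3 = 2 + 74^2 + 74 = 5552

5552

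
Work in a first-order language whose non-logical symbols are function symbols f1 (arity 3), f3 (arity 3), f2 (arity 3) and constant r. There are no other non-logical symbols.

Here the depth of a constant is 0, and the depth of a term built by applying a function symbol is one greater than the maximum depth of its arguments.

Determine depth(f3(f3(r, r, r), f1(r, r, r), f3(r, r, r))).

depth(f3(r, r, r)) = 1 + max(0, 0, 0) = 1
depth(f1(r, r, r)) = 1 + max(0, 0, 0) = 1
depth(f3(f3(r, r, r), f1(r, r, r), f3(r, r, r))) = 1 + max(1, 1, 1) = 2

2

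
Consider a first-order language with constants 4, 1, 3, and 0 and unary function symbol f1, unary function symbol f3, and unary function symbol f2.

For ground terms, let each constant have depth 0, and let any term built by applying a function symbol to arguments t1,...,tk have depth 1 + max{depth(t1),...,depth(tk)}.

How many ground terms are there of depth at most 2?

52

If N_k denotes the number of depth-≤k ground terms, the 4 constants give N_0 = 4, and each function symbol of arity r contributes N_{k-1}^r new terms at level k: N_k = 4 + N_{k-1} + N_{k-1} + N_{k-1}.
N_0 = 4
N_1 = 4 + 4 + 4 + 4 = 16
N_2 = 4 + 16 + 16 + 16 = 52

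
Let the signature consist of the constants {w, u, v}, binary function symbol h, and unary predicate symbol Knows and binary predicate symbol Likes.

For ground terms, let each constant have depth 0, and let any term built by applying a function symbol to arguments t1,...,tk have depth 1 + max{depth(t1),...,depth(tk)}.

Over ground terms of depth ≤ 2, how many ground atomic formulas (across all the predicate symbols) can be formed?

First count ground terms of depth ≤ 2.
If N_k denotes the number of depth-≤k ground terms, the 3 constants give N_0 = 3, and each function symbol of arity r contributes N_{k-1}^r new terms at level k: N_k = 3 + N_{k-1}^2.
N_0 = 3
N_1 = 3 + 3^2 = 12
N_2 = 3 + 12^2 = 147
So |H| = 147.
Ground atoms are formed by filling each argument slot of a predicate with a term from H, so an r-ary predicate gives |H|^r atoms:
  Knows: 147;  Likes: 147^2 = 21609
Total ground atoms: 147 + 21609 = 21756.

21756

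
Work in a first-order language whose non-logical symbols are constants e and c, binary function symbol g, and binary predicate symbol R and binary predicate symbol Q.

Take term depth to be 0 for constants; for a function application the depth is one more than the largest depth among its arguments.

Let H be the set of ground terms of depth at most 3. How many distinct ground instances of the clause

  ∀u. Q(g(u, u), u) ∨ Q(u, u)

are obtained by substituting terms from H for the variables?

1446

Ground terms of depth ≤ 3:
  Count level by level. With function symbols g/2, the terms of depth ≤ k are the 2 constants together with each function applied to depth-≤(k−1) tuples, so N_k = 2 + N_{k-1}^2.
  N_0 = 2
  N_1 = 2 + 2^2 = 6
  N_2 = 2 + 6^2 = 38
  N_3 = 2 + 38^2 = 1446
So there are 1446 ground terms available for substitution.
The clause has 1 distinct variable (u), which appears in the body. In the free term algebra distinct substitutions yield syntactically distinct ground instances.
Number of ground instances = 1446.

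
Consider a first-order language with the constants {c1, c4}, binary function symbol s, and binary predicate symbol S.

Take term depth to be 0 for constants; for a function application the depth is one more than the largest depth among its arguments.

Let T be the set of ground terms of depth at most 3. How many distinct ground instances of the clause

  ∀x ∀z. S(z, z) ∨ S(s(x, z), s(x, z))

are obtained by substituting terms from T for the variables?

2090916

Ground terms of depth ≤ 3:
  Write N_k for the number of ground terms of depth ≤ k. A term of depth ≤ k is either a constant or a function symbol applied to arguments of depth ≤ k−1, so N_k = 2 + N_{k-1}^2.
  N_0 = 2
  N_1 = 2 + 2^2 = 6
  N_2 = 2 + 6^2 = 38
  N_3 = 2 + 38^2 = 1446
So there are 1446 ground terms available for substitution.
The body mentions every one of the 2 quantified variables; since ground terms form a free algebra, no two substitutions collapse to the same formula.
Number of ground instances = 1446^2 = 2090916.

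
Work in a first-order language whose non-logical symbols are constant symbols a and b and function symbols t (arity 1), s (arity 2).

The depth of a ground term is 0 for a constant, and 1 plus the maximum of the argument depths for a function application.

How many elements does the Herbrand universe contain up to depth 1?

Let N_k = |{terms of depth ≤ k}|. Then N_0 = 2 and N_k = 2 + N_{k-1} + N_{k-1}^2 for k ≥ 1 (one summand per function symbol, arity giving the exponent).
N_0 = 2
N_1 = 2 + 2 + 2^2 = 8
Explicitly: a, b, t(a), t(b), s(a, a), s(a, b), s(b, a), s(b, b).

8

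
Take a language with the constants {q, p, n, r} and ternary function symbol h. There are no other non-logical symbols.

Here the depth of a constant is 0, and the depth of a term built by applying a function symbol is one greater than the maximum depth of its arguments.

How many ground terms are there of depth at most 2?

If N_k denotes the number of depth-≤k ground terms, the 4 constants give N_0 = 4, and each function symbol of arity r contributes N_{k-1}^r new terms at level k: N_k = 4 + N_{k-1}^3.
N_0 = 4
N_1 = 4 + 4^3 = 68
N_2 = 4 + 68^3 = 314436

314436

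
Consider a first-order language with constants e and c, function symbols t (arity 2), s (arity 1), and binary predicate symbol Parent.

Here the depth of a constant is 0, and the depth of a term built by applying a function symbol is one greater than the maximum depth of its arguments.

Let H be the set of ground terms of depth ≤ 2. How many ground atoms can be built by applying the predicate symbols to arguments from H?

First count ground terms of depth ≤ 2.
Count level by level. With function symbols t/2, s/1, the terms of depth ≤ k are the 2 constants together with each function applied to depth-≤(k−1) tuples, so N_k = 2 + N_{k-1}^2 + N_{k-1}.
N_0 = 2
N_1 = 2 + 2^2 + 2 = 8
N_2 = 2 + 8^2 + 8 = 74
So |H| = 74.
For each predicate symbol, the number of ground atoms is |H| raised to its arity; summing:
  Parent: 74^2 = 5476
Total ground atoms: 5476.

5476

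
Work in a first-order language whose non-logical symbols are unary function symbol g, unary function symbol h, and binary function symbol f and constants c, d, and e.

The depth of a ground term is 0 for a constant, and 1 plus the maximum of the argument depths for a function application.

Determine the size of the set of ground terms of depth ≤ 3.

132498

Let N_k count ground terms of depth at most k. Each non-constant term of depth ≤ k is some function symbol applied to depth-≤(k−1) arguments, giving N_k = 3 + N_{k-1} + N_{k-1} + N_{k-1}^2.
N_0 = 3
N_1 = 3 + 3 + 3 + 3^2 = 18
N_2 = 3 + 18 + 18 + 18^2 = 363
N_3 = 3 + 363 + 363 + 363^2 = 132498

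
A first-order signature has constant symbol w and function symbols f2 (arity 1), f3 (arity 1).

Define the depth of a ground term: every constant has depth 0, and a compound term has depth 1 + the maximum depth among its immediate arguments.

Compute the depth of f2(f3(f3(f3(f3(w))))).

depth(f3(w)) = 1 + depth(w) = 1 + 0 = 1
depth(f3(f3(w))) = 1 + depth(f3(w)) = 1 + 1 = 2
depth(f3(f3(f3(w)))) = 1 + depth(f3(f3(w))) = 1 + 2 = 3
depth(f3(f3(f3(f3(w))))) = 1 + depth(f3(f3(f3(w)))) = 1 + 3 = 4
depth(f2(f3(f3(f3(f3(w)))))) = 1 + depth(f3(f3(f3(f3(w))))) = 1 + 4 = 5

5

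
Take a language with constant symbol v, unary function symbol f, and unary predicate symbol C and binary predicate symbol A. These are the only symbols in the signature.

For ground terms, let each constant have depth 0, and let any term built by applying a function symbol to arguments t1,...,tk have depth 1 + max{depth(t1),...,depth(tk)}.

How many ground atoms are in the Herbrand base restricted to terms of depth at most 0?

First count ground terms of depth ≤ 0.
If N_k denotes the number of depth-≤k ground terms, the 1 constant gives N_0 = 1, and each function symbol of arity r contributes N_{k-1}^r new terms at level k: N_k = 1 + N_{k-1}.
N_0 = 1
Explicitly: v.
So |H| = 1.
A ground atom is a predicate applied to a tuple of terms from H, so the count is the sum over predicates of |H|^arity:
  C: 1;  A: 1^2 = 1
Total ground atoms: 1 + 1 = 2.

2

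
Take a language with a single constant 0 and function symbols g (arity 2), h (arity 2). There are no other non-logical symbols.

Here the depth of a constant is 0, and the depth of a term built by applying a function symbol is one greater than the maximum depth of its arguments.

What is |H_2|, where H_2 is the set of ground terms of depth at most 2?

19

Let N_k count ground terms of depth at most k. Each non-constant term of depth ≤ k is some function symbol applied to depth-≤(k−1) arguments, giving N_k = 1 + N_{k-1}^2 + N_{k-1}^2.
N_0 = 1
N_1 = 1 + 1^2 + 1^2 = 3
N_2 = 1 + 3^2 + 3^2 = 19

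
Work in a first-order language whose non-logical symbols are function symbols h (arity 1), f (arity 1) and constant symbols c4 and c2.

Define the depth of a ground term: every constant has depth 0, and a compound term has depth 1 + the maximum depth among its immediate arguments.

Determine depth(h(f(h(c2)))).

depth(h(c2)) = 1 + depth(c2) = 1 + 0 = 1
depth(f(h(c2))) = 1 + depth(h(c2)) = 1 + 1 = 2
depth(h(f(h(c2)))) = 1 + depth(f(h(c2))) = 1 + 2 = 3

3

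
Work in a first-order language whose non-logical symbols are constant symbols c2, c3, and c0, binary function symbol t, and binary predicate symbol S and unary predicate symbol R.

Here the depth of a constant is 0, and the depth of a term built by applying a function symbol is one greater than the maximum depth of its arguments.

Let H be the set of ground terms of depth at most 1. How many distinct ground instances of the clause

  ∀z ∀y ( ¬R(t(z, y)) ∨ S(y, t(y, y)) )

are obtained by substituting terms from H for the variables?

144

Ground terms of depth ≤ 1:
  Write N_k for the number of ground terms of depth ≤ k. A term of depth ≤ k is either a constant or a function symbol applied to arguments of depth ≤ k−1, so N_k = 3 + N_{k-1}^2.
  N_0 = 3
  N_1 = 3 + 3^2 = 12
So there are 12 ground terms available for substitution.
There are 2 variables to instantiate (z, y), each occurring in at least one literal, so different choices give different ground instances.
Number of ground instances = 12^2 = 144.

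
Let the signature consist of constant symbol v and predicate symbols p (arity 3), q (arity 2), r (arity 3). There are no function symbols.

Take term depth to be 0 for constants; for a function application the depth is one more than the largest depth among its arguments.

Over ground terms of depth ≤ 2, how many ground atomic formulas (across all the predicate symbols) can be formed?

3

First count ground terms of depth ≤ 2.
With no function symbols every ground term is a constant, so there is exactly 1 ground term at every depth bound.
N_0 = 1
N_1 = 1
N_2 = 1
So |H| = 1.
For each predicate symbol, the number of ground atoms is |H| raised to its arity; summing:
  p: 1^3 = 1;  q: 1^2 = 1;  r: 1^3 = 1
Total ground atoms: 1 + 1 + 1 = 3.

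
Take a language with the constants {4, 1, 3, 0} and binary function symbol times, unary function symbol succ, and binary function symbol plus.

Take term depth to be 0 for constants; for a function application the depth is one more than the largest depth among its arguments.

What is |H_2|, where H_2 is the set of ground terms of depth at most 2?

Count level by level. With function symbols times/2, succ/1, plus/2, the terms of depth ≤ k are the 4 constants together with each function applied to depth-≤(k−1) tuples, so N_k = 4 + N_{k-1}^2 + N_{k-1} + N_{k-1}^2.
N_0 = 4
N_1 = 4 + 4^2 + 4 + 4^2 = 40
N_2 = 4 + 40^2 + 40 + 40^2 = 3244

3244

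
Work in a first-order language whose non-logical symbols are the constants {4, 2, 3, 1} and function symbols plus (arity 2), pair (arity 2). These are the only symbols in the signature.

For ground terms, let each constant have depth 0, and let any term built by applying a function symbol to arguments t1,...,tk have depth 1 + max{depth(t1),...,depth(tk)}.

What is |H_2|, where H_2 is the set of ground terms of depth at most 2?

Let N_k = |{terms of depth ≤ k}|. Then N_0 = 4 and N_k = 4 + N_{k-1}^2 + N_{k-1}^2 for k ≥ 1 (one summand per function symbol, arity giving the exponent).
N_0 = 4
N_1 = 4 + 4^2 + 4^2 = 36
N_2 = 4 + 36^2 + 36^2 = 2596

2596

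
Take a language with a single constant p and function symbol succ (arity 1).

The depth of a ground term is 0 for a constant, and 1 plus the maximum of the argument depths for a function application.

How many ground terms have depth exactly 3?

1

Let N_k = |{terms of depth ≤ k}|. Then N_0 = 1 and N_k = 1 + N_{k-1} for k ≥ 1 (one summand per function symbol, arity giving the exponent).
N_0 = 1
N_1 = 1 + 1 = 2
N_2 = 1 + 2 = 3
N_3 = 1 + 3 = 4
Terms of depth exactly 3: N_3 − N_2 = 4 − 3 = 1.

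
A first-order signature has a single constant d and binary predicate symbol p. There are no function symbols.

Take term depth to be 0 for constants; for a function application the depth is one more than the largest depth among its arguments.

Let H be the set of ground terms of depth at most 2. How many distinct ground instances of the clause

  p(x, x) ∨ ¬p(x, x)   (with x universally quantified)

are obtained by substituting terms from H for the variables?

1

Ground terms of depth ≤ 2:
  With no function symbols every ground term is a constant, so there is exactly 1 ground term at every depth bound.
  N_0 = 1
  N_1 = 1
  N_2 = 1
So there is exactly 1 ground term available for substitution.
The clause has 1 distinct variable (x), which appears in the body. In the free term algebra distinct substitutions yield syntactically distinct ground instances.
Number of ground instances = 1.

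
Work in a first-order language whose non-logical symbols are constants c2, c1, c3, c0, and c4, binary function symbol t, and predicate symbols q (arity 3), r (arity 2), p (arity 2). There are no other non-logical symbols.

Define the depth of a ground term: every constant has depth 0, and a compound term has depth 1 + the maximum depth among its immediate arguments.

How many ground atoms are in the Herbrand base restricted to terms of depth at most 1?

First count ground terms of depth ≤ 1.
Let N_k count ground terms of depth at most k. Each non-constant term of depth ≤ k is some function symbol applied to depth-≤(k−1) arguments, giving N_k = 5 + N_{k-1}^2.
N_0 = 5
N_1 = 5 + 5^2 = 30
So |H| = 30.
For each predicate symbol, the number of ground atoms is |H| raised to its arity; summing:
  q: 30^3 = 27000;  r: 30^2 = 900;  p: 30^2 = 900
Total ground atoms: 27000 + 900 + 900 = 28800.

28800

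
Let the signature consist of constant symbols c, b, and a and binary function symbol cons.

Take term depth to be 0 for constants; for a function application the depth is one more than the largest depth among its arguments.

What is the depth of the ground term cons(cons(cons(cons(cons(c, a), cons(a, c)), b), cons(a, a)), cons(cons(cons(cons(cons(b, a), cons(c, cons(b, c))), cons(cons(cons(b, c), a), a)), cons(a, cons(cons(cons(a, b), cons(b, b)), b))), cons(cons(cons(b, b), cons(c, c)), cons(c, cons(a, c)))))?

7

depth(cons(c, a)) = 1 + max(0, 0) = 1
depth(cons(a, c)) = 1 + max(0, 0) = 1
depth(cons(cons(c, a), cons(a, c))) = 1 + max(1, 1) = 2
depth(cons(cons(cons(c, a), cons(a, c)), b)) = 1 + max(2, 0) = 3
depth(cons(a, a)) = 1 + max(0, 0) = 1
depth(cons(cons(cons(cons(c, a), cons(a, c)), b), cons(a, a))) = 1 + max(3, 1) = 4
depth(cons(b, a)) = 1 + max(0, 0) = 1
depth(cons(b, c)) = 1 + max(0, 0) = 1
depth(cons(c, cons(b, c))) = 1 + max(0, 1) = 2
depth(cons(cons(b, a), cons(c, cons(b, c)))) = 1 + max(1, 2) = 3
depth(cons(cons(b, c), a)) = 1 + max(1, 0) = 2
depth(cons(cons(cons(b, c), a), a)) = 1 + max(2, 0) = 3
depth(cons(cons(cons(b, a), cons(c, cons(b, c))), cons(cons(cons(b, c), a), a))) = 1 + max(3, 3) = 4
depth(cons(a, b)) = 1 + max(0, 0) = 1
depth(cons(b, b)) = 1 + max(0, 0) = 1
depth(cons(cons(a, b), cons(b, b))) = 1 + max(1, 1) = 2
depth(cons(cons(cons(a, b), cons(b, b)), b)) = 1 + max(2, 0) = 3
depth(cons(a, cons(cons(cons(a, b), cons(b, b)), b))) = 1 + max(0, 3) = 4
depth(cons(cons(cons(cons(b, a), cons(c, cons(b, c))), cons(cons(cons(b, c), a), a)), cons(a, cons(cons(cons(a, b), cons(b, b)), b)))) = 1 + max(4, 4) = 5
depth(cons(c, c)) = 1 + max(0, 0) = 1
depth(cons(cons(b, b), cons(c, c))) = 1 + max(1, 1) = 2
depth(cons(c, cons(a, c))) = 1 + max(0, 1) = 2
depth(cons(cons(cons(b, b), cons(c, c)), cons(c, cons(a, c)))) = 1 + max(2, 2) = 3
depth(cons(cons(cons(cons(cons(b, a), cons(c, cons(b, c))), cons(cons(cons(b, c), a), a)), cons(a, cons(cons(cons(a, b), cons(b, b)), b))), cons(cons(cons(b, b), cons(c, c)), cons(c, cons(a, c))))) = 1 + max(5, 3) = 6
depth(cons(cons(cons(cons(cons(c, a), cons(a, c)), b), cons(a, a)), cons(cons(cons(cons(cons(b, a), cons(c, cons(b, c))), cons(cons(cons(b, c), a), a)), cons(a, cons(cons(cons(a, b), cons(b, b)), b))), cons(cons(cons(b, b), cons(c, c)), cons(c, cons(a, c)))))) = 1 + max(4, 6) = 7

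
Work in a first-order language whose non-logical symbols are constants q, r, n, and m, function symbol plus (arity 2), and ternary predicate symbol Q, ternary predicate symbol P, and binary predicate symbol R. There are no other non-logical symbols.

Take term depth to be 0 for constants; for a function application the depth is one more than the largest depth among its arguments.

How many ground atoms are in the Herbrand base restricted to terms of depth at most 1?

16400

First count ground terms of depth ≤ 1.
Write N_k for the number of ground terms of depth ≤ k. A term of depth ≤ k is either a constant or a function symbol applied to arguments of depth ≤ k−1, so N_k = 4 + N_{k-1}^2.
N_0 = 4
N_1 = 4 + 4^2 = 20
So |H| = 20.
A ground atom is a predicate applied to a tuple of terms from H, so the count is the sum over predicates of |H|^arity:
  Q: 20^3 = 8000;  P: 20^3 = 8000;  R: 20^2 = 400
Total ground atoms: 8000 + 8000 + 400 = 16400.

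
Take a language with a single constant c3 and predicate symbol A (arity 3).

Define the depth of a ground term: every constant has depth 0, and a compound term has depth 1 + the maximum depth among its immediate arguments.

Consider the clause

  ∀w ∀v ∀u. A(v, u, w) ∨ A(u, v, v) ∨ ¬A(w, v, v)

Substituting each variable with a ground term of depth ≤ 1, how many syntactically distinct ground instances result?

1

Ground terms of depth ≤ 1:
  With no function symbols every ground term is a constant, so there is exactly 1 ground term at every depth bound.
  N_0 = 1
  N_1 = 1
  Explicitly: c3.
So there is exactly 1 ground term available for substitution.
Each of w, v, u ranges independently over the available ground terms, and distinct assignments produce distinct instances.
Number of ground instances = 1^3 = 1.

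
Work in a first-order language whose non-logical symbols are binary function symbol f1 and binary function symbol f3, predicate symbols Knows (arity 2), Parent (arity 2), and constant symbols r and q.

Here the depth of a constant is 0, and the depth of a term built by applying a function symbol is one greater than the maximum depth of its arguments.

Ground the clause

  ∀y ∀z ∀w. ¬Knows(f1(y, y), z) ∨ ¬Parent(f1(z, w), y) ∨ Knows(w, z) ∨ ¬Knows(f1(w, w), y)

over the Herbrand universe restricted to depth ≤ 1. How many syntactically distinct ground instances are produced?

Ground terms of depth ≤ 1:
  Let N_k = |{terms of depth ≤ k}|. Then N_0 = 2 and N_k = 2 + N_{k-1}^2 + N_{k-1}^2 for k ≥ 1 (one summand per function symbol, arity giving the exponent).
  N_0 = 2
  N_1 = 2 + 2^2 + 2^2 = 10
So there are 10 ground terms available for substitution.
The body mentions every one of the 3 quantified variables; since ground terms form a free algebra, no two substitutions collapse to the same formula.
Number of ground instances = 10^3 = 1000.

1000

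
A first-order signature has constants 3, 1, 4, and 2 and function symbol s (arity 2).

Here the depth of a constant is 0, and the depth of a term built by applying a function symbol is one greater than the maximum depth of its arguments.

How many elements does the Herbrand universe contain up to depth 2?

404

Let N_k count ground terms of depth at most k. Each non-constant term of depth ≤ k is some function symbol applied to depth-≤(k−1) arguments, giving N_k = 4 + N_{k-1}^2.
N_0 = 4
N_1 = 4 + 4^2 = 20
N_2 = 4 + 20^2 = 404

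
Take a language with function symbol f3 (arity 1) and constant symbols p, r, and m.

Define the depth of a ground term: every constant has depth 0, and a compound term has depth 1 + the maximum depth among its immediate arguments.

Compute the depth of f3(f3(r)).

depth(f3(r)) = 1 + depth(r) = 1 + 0 = 1
depth(f3(f3(r))) = 1 + depth(f3(r)) = 1 + 1 = 2

2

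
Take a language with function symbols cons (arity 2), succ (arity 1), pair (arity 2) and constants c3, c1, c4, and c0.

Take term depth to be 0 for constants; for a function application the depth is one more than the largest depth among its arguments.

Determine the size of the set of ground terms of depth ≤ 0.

Write N_k for the number of ground terms of depth ≤ k. A term of depth ≤ k is either a constant or a function symbol applied to arguments of depth ≤ k−1, so N_k = 4 + N_{k-1}^2 + N_{k-1} + N_{k-1}^2.
N_0 = 4
Explicitly: c3, c1, c4, c0.

4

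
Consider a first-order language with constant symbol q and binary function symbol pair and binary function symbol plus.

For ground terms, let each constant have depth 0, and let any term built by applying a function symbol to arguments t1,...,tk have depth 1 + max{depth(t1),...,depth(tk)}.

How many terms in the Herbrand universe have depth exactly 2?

16

Count level by level. With function symbols pair/2, plus/2, the terms of depth ≤ k are the 1 constant together with each function applied to depth-≤(k−1) tuples, so N_k = 1 + N_{k-1}^2 + N_{k-1}^2.
N_0 = 1
N_1 = 1 + 1^2 + 1^2 = 3
N_2 = 1 + 3^2 + 3^2 = 19
Terms of depth exactly 2: N_2 − N_1 = 19 − 3 = 16.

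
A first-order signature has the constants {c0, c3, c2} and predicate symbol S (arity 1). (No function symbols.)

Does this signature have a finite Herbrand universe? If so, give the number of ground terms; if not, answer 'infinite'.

3

There are no function symbols, so every ground term is one of the 3 constants.
The Herbrand universe is {c0, c3, c2}, which is finite with 3 elements.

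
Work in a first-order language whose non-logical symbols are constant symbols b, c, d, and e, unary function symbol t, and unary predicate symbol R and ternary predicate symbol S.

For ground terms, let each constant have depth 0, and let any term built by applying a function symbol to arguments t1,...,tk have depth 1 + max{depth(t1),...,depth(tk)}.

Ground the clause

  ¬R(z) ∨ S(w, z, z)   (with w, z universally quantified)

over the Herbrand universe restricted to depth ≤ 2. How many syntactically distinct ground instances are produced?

Ground terms of depth ≤ 2:
  Count level by level. With function symbols t/1, the terms of depth ≤ k are the 4 constants together with each function applied to depth-≤(k−1) tuples, so N_k = 4 + N_{k-1}.
  N_0 = 4
  N_1 = 4 + 4 = 8
  N_2 = 4 + 8 = 12
  Explicitly: b, c, d, e, t(b), t(c), t(d), t(e), t(t(b)), t(t(c)), t(t(d)), t(t(e)).
So there are 12 ground terms available for substitution.
There are 2 variables to instantiate (w, z), each occurring in at least one literal, so different choices give different ground instances.
Number of ground instances = 12^2 = 144.

144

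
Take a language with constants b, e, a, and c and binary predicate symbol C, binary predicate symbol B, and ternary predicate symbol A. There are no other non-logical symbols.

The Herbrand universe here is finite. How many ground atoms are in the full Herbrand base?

96

With no function symbols, the Herbrand universe is just the 4 constants.
Ground atoms per predicate: C: 4^2 = 16, B: 4^2 = 16, A: 4^3 = 64.
Herbrand base size = 16 + 16 + 64 = 96.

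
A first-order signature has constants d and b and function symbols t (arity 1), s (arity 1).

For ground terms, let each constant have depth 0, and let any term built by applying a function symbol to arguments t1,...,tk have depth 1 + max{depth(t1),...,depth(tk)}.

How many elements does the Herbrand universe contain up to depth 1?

Count level by level. With function symbols t/1, s/1, the terms of depth ≤ k are the 2 constants together with each function applied to depth-≤(k−1) tuples, so N_k = 2 + N_{k-1} + N_{k-1}.
N_0 = 2
N_1 = 2 + 2 + 2 = 6
Explicitly: d, b, t(d), t(b), s(d), s(b).

6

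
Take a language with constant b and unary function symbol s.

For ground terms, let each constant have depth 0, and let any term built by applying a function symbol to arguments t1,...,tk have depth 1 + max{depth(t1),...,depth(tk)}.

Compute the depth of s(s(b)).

2

depth(s(b)) = 1 + depth(b) = 1 + 0 = 1
depth(s(s(b))) = 1 + depth(s(b)) = 1 + 1 = 2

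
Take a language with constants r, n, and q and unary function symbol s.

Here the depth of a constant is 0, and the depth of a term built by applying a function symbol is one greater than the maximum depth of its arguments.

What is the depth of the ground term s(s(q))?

2

depth(s(q)) = 1 + depth(q) = 1 + 0 = 1
depth(s(s(q))) = 1 + depth(s(q)) = 1 + 1 = 2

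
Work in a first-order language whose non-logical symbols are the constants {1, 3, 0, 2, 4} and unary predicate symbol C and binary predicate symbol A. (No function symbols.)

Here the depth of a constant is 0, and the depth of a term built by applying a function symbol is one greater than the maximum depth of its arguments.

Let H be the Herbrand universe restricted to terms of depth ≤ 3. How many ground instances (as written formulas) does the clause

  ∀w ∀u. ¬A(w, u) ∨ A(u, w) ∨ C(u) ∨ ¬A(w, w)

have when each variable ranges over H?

Ground terms of depth ≤ 3:
  With no function symbols every ground term is a constant, so there are exactly 5 ground terms at every depth bound.
  N_0 = 5
  N_1 = 5
  N_2 = 5
  N_3 = 5
  Explicitly: 1, 3, 0, 2, 4.
So there are 5 ground terms available for substitution.
Each of w, u ranges independently over the available ground terms, and distinct assignments produce distinct instances.
Number of ground instances = 5^2 = 25.

25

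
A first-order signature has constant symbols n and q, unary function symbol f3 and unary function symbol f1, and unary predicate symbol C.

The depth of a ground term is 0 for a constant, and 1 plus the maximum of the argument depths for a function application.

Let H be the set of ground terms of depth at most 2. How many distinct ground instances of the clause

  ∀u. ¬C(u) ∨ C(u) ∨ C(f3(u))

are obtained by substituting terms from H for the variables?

14

Ground terms of depth ≤ 2:
  Count level by level. With function symbols f3/1, f1/1, the terms of depth ≤ k are the 2 constants together with each function applied to depth-≤(k−1) tuples, so N_k = 2 + N_{k-1} + N_{k-1}.
  N_0 = 2
  N_1 = 2 + 2 + 2 = 6
  N_2 = 2 + 6 + 6 = 14
So there are 14 ground terms available for substitution.
There is 1 variable to instantiate (u),  occurring in at least one literal, so different choices give different ground instances.
Number of ground instances = 14.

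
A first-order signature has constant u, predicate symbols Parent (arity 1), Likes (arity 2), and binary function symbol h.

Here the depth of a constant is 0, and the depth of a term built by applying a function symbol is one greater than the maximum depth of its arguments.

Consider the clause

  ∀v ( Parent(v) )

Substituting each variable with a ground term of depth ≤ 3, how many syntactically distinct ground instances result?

Ground terms of depth ≤ 3:
  Write N_k for the number of ground terms of depth ≤ k. A term of depth ≤ k is either a constant or a function symbol applied to arguments of depth ≤ k−1, so N_k = 1 + N_{k-1}^2.
  N_0 = 1
  N_1 = 1 + 1^2 = 2
  N_2 = 1 + 2^2 = 5
  N_3 = 1 + 5^2 = 26
So there are 26 ground terms available for substitution.
The clause has 1 distinct variable (v), which appears in the body. In the free term algebra distinct substitutions yield syntactically distinct ground instances.
Number of ground instances = 26.

26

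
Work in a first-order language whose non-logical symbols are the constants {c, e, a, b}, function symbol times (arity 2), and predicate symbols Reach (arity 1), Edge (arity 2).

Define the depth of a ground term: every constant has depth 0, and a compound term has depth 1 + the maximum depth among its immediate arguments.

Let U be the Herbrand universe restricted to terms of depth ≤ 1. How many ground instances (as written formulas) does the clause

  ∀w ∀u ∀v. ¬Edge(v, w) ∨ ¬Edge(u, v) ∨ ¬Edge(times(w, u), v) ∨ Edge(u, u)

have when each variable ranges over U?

8000

Ground terms of depth ≤ 1:
  Let N_k count ground terms of depth at most k. Each non-constant term of depth ≤ k is some function symbol applied to depth-≤(k−1) arguments, giving N_k = 4 + N_{k-1}^2.
  N_0 = 4
  N_1 = 4 + 4^2 = 20
So there are 20 ground terms available for substitution.
The body mentions every one of the 3 quantified variables; since ground terms form a free algebra, no two substitutions collapse to the same formula.
Number of ground instances = 20^3 = 8000.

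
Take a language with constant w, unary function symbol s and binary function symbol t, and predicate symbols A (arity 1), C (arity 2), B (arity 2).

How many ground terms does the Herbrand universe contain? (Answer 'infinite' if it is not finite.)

The signature has at least one function symbol (s, arity 1) and at least one constant (w).
Iterating s gives infinitely many distinct ground terms: w, s(w), s(s(w)), ...
So the Herbrand universe is infinite.

infinite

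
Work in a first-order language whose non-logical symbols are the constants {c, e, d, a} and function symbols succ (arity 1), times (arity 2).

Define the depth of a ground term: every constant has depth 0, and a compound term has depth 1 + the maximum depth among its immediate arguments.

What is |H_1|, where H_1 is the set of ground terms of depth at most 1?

24

Let N_k count ground terms of depth at most k. Each non-constant term of depth ≤ k is some function symbol applied to depth-≤(k−1) arguments, giving N_k = 4 + N_{k-1} + N_{k-1}^2.
N_0 = 4
N_1 = 4 + 4 + 4^2 = 24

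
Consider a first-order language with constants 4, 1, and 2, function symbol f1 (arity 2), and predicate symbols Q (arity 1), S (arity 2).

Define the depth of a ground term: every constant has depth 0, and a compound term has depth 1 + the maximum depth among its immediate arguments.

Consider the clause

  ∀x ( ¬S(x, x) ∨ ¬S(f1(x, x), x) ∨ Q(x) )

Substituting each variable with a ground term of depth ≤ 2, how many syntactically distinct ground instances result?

Ground terms of depth ≤ 2:
  Let N_k count ground terms of depth at most k. Each non-constant term of depth ≤ k is some function symbol applied to depth-≤(k−1) arguments, giving N_k = 3 + N_{k-1}^2.
  N_0 = 3
  N_1 = 3 + 3^2 = 12
  N_2 = 3 + 12^2 = 147
So there are 147 ground terms available for substitution.
The body mentions the single quantified variable x; since ground terms form a free algebra, no two substitutions collapse to the same formula.
Number of ground instances = 147.

147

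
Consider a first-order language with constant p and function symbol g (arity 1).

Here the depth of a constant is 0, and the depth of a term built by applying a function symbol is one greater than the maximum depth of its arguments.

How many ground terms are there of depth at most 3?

Write N_k for the number of ground terms of depth ≤ k. A term of depth ≤ k is either a constant or a function symbol applied to arguments of depth ≤ k−1, so N_k = 1 + N_{k-1}.
N_0 = 1
N_1 = 1 + 1 = 2
N_2 = 1 + 2 = 3
N_3 = 1 + 3 = 4
Explicitly: p, g(p), g(g(p)), g(g(g(p))).

4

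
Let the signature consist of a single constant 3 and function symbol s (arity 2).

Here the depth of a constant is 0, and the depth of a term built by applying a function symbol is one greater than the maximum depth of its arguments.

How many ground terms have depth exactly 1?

Write N_k for the number of ground terms of depth ≤ k. A term of depth ≤ k is either a constant or a function symbol applied to arguments of depth ≤ k−1, so N_k = 1 + N_{k-1}^2.
N_0 = 1
N_1 = 1 + 1^2 = 2
Terms of depth exactly 1: N_1 − N_0 = 2 − 1 = 1.

1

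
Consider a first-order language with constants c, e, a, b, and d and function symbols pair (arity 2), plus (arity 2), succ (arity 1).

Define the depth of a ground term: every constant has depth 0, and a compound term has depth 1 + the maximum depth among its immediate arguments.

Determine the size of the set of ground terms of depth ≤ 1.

60

Let N_k count ground terms of depth at most k. Each non-constant term of depth ≤ k is some function symbol applied to depth-≤(k−1) arguments, giving N_k = 5 + N_{k-1}^2 + N_{k-1}^2 + N_{k-1}.
N_0 = 5
N_1 = 5 + 5^2 + 5^2 + 5 = 60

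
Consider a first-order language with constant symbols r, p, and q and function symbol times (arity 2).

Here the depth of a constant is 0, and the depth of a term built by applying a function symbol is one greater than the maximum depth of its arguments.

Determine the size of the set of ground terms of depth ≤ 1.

If N_k denotes the number of depth-≤k ground terms, the 3 constants give N_0 = 3, and each function symbol of arity r contributes N_{k-1}^r new terms at level k: N_k = 3 + N_{k-1}^2.
N_0 = 3
N_1 = 3 + 3^2 = 12

12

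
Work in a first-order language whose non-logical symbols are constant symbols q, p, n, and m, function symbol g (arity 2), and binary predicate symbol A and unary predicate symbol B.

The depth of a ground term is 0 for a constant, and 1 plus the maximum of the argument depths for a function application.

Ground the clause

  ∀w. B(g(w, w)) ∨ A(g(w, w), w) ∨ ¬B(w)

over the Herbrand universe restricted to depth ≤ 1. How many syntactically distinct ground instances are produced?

Ground terms of depth ≤ 1:
  If N_k denotes the number of depth-≤k ground terms, the 4 constants give N_0 = 4, and each function symbol of arity r contributes N_{k-1}^r new terms at level k: N_k = 4 + N_{k-1}^2.
  N_0 = 4
  N_1 = 4 + 4^2 = 20
So there are 20 ground terms available for substitution.
The variable w ranges independently over the available ground terms, and distinct assignments produce distinct instances.
Number of ground instances = 20.

20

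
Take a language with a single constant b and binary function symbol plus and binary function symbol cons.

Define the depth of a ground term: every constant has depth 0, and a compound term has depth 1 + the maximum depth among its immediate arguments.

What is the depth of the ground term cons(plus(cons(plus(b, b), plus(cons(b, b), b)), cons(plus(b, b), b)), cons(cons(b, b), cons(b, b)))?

depth(plus(b, b)) = 1 + max(0, 0) = 1
depth(cons(b, b)) = 1 + max(0, 0) = 1
depth(plus(cons(b, b), b)) = 1 + max(1, 0) = 2
depth(cons(plus(b, b), plus(cons(b, b), b))) = 1 + max(1, 2) = 3
depth(cons(plus(b, b), b)) = 1 + max(1, 0) = 2
depth(plus(cons(plus(b, b), plus(cons(b, b), b)), cons(plus(b, b), b))) = 1 + max(3, 2) = 4
depth(cons(cons(b, b), cons(b, b))) = 1 + max(1, 1) = 2
depth(cons(plus(cons(plus(b, b), plus(cons(b, b), b)), cons(plus(b, b), b)), cons(cons(b, b), cons(b, b)))) = 1 + max(4, 2) = 5

5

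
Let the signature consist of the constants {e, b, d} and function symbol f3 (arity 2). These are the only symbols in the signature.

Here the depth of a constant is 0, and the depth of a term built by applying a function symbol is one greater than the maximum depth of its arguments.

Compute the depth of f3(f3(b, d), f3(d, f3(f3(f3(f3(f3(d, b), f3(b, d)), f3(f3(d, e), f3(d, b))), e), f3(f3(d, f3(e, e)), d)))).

7

depth(f3(b, d)) = 1 + max(0, 0) = 1
depth(f3(d, b)) = 1 + max(0, 0) = 1
depth(f3(f3(d, b), f3(b, d))) = 1 + max(1, 1) = 2
depth(f3(d, e)) = 1 + max(0, 0) = 1
depth(f3(f3(d, e), f3(d, b))) = 1 + max(1, 1) = 2
depth(f3(f3(f3(d, b), f3(b, d)), f3(f3(d, e), f3(d, b)))) = 1 + max(2, 2) = 3
depth(f3(f3(f3(f3(d, b), f3(b, d)), f3(f3(d, e), f3(d, b))), e)) = 1 + max(3, 0) = 4
depth(f3(e, e)) = 1 + max(0, 0) = 1
depth(f3(d, f3(e, e))) = 1 + max(0, 1) = 2
depth(f3(f3(d, f3(e, e)), d)) = 1 + max(2, 0) = 3
depth(f3(f3(f3(f3(f3(d, b), f3(b, d)), f3(f3(d, e), f3(d, b))), e), f3(f3(d, f3(e, e)), d))) = 1 + max(4, 3) = 5
depth(f3(d, f3(f3(f3(f3(f3(d, b), f3(b, d)), f3(f3(d, e), f3(d, b))), e), f3(f3(d, f3(e, e)), d)))) = 1 + max(0, 5) = 6
depth(f3(f3(b, d), f3(d, f3(f3(f3(f3(f3(d, b), f3(b, d)), f3(f3(d, e), f3(d, b))), e), f3(f3(d, f3(e, e)), d))))) = 1 + max(1, 6) = 7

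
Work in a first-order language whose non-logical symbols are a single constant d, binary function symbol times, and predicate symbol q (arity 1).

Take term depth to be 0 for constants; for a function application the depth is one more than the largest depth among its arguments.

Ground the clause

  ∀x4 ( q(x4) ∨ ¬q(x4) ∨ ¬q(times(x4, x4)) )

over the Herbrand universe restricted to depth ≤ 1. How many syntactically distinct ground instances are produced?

2

Ground terms of depth ≤ 1:
  Let N_k count ground terms of depth at most k. Each non-constant term of depth ≤ k is some function symbol applied to depth-≤(k−1) arguments, giving N_k = 1 + N_{k-1}^2.
  N_0 = 1
  N_1 = 1 + 1^2 = 2
  Explicitly: d, times(d, d).
So there are 2 ground terms available for substitution.
The clause has 1 distinct variable (x4), which appears in the body. In the free term algebra distinct substitutions yield syntactically distinct ground instances.
Number of ground instances = 2.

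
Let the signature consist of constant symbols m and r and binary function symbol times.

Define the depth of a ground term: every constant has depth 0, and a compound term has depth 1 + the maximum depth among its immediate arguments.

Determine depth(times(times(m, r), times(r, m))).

2

depth(times(m, r)) = 1 + max(0, 0) = 1
depth(times(r, m)) = 1 + max(0, 0) = 1
depth(times(times(m, r), times(r, m))) = 1 + max(1, 1) = 2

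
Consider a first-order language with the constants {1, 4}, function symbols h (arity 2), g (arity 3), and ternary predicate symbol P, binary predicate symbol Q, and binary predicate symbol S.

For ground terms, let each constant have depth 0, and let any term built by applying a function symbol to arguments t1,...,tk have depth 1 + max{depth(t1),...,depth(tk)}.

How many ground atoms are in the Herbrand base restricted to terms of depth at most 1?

3136

First count ground terms of depth ≤ 1.
Let N_k count ground terms of depth at most k. Each non-constant term of depth ≤ k is some function symbol applied to depth-≤(k−1) arguments, giving N_k = 2 + N_{k-1}^2 + N_{k-1}^3.
N_0 = 2
N_1 = 2 + 2^2 + 2^3 = 14
So |H| = 14.
Ground atoms are formed by filling each argument slot of a predicate with a term from H, so an r-ary predicate gives |H|^r atoms:
  P: 14^3 = 2744;  Q: 14^2 = 196;  S: 14^2 = 196
Total ground atoms: 2744 + 196 + 196 = 3136.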